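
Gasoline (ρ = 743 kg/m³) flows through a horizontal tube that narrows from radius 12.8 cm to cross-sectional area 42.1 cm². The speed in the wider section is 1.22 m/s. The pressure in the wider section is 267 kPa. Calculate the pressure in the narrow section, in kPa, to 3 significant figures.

P₂ = 185 kPa

Continuity gives A₁v₁ = A₂v₂, so v₂ = (515 cm²)/(42.1 cm²) × 1.22 m/s = 14.9 m/s.
With no height change, Bernoulli's equation is P₁ + ½ρv₁² = P₂ + ½ρv₂².
P₂ = P₁ − ½ρ(v₂² − v₁²) = 267000 − ½·743·(14.9² − 1.22²) = 267000 − 82100 = 185000 Pa.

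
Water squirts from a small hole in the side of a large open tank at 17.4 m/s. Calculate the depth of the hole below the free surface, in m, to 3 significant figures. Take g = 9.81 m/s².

h ≈ 15.4 m

Inverting v = √(2gh) gives h = v² / 2g.
h = 17.4²/(2·9.81) = 303/19.62 = 15.4 m.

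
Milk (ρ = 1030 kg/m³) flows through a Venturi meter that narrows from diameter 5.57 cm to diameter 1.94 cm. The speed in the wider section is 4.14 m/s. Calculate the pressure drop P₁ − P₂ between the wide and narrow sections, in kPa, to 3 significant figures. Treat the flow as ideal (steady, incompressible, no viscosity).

Continuity gives A₁v₁ = A₂v₂, so v₂ = (24.4 cm²)/(2.96 cm²) × 4.14 m/s = 34.1 m/s.
With no height change, Bernoulli's equation is P₁ + ½ρv₁² = P₂ + ½ρv₂².
P₁ − P₂ = ½·1030·(34.1² − 4.14²) = ½·1030·1150 = 591000 Pa.

ΔP ≈ 591 kPa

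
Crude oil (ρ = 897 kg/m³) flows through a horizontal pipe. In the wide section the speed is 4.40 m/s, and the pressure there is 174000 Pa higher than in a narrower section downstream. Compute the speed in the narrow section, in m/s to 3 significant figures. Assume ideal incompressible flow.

v₂ ≈ 20.2 m/s

With h₁ = h₂, rearranging Bernoulli gives v₂ = √(v₁² + 2ΔP/ρ).
v₂ = √(4.40² + 2·174000/897) = √(19.4 + 388) = 20.2 m/s.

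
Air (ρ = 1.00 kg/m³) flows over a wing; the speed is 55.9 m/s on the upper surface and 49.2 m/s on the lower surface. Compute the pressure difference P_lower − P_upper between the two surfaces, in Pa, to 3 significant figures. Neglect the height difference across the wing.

Bernoulli (same height): P_lower − P_upper = ½ρ(v_upper² − v_lower²).
ΔP = ½·1.00·(55.9² − 49.2²) = 352 Pa.

ΔP ≈ 352 Pa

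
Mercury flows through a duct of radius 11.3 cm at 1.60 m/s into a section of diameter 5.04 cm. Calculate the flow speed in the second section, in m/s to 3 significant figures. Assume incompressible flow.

32.2 m/s

Mass conservation (A₁v₁ = A₂v₂) gives v₂ = 1.60 × 401/20.0 = 32.2 m/s.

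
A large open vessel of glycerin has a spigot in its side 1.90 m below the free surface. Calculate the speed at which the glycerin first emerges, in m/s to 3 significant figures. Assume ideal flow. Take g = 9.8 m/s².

Bernoulli from surface to hole (P equal, v_surface ≈ 0): v = √(2gh) = √(2×9.8×1.90) = 6.10 m/s.

v = 6.10 m/s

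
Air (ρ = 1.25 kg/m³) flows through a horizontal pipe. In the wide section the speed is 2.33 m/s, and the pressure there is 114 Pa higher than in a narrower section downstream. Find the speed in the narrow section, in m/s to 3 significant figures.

With h₁ = h₂, rearranging Bernoulli gives v₂ = √(v₁² + 2ΔP/ρ).
v₂ = √(2.33² + 2·114/1.25) = √(5.43 + 182) = 13.7 m/s.

v₂ = 13.7 m/s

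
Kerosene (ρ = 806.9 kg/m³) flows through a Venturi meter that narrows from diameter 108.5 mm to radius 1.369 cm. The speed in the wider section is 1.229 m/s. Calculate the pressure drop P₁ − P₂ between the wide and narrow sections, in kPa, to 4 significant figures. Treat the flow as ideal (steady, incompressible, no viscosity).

ΔP ≈ 149.7 kPa

Continuity gives A₁v₁ = A₂v₂, so v₂ = (92.46 cm²)/(5.888 cm²) × 1.229 m/s = 19.30 m/s.
With no height change, Bernoulli's equation is P₁ + ½ρv₁² = P₂ + ½ρv₂².
P₁ − P₂ = ½·806.9·(19.30² − 1.229²) = ½·806.9·371.0 = 149700 Pa.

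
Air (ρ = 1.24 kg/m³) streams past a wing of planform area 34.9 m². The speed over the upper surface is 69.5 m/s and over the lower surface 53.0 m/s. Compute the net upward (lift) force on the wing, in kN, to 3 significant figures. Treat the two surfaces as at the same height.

From P + ½ρv² = const at equal height, P_low − P_up = ½ρ(v_up² − v_low²).
ΔP = ½·1.24·(69.5² − 53.0²) = 1250 Pa.
Lift = ΔP · A = 1250 × 34.9 = 43700 N.

F = 43.7 kN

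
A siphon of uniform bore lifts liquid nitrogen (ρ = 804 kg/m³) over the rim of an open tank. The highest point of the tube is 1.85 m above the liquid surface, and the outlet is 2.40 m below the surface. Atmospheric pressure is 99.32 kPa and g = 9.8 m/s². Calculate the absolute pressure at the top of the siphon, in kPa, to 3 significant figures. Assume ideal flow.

65.8 kPa

Bernoulli surface→outlet gives ½v² = g·h_out, so v = √(2·9.8·2.40) = 6.86 m/s.
With constant cross-section the crest speed equals v; applying Bernoulli from the surface up to the crest, P_top = P_atm − ½ρv² − ρg·h_top.
P_top = 99320 − ½·804·6.86² − 804·9.8·1.85 = 65800 Pa.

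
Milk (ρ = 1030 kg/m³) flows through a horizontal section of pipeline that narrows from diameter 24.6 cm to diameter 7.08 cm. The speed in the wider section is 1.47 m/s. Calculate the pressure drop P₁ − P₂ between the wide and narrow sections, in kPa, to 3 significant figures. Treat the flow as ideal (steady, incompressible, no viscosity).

The volume flow rate is constant, so v₂ = (A₁/A₂)v₁ = (475/39.4)·1.47 = 17.7 m/s.
With no height change, Bernoulli's equation is P₁ + ½ρv₁² = P₂ + ½ρv₂².
P₁ − P₂ = ½·1030·(17.7² − 1.47²) = ½·1030·313 = 161000 Pa.

ΔP ≈ 161 kPa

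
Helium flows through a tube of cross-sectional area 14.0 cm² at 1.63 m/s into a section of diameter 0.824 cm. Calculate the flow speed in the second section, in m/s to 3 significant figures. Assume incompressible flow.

Continuity gives A₁v₁ = A₂v₂, so v₂ = (14.0 cm²)/(0.533 cm²) × 1.63 m/s = 42.8 m/s.

v₂ = 42.8 m/s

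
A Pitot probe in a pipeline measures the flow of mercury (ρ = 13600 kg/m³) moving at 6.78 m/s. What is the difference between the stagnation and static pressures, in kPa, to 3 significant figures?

At the stagnation point the flow is brought to rest, so Bernoulli gives P_stag − P_static = ½ρv².
ΔP = ½·13600·6.78² = 313000 Pa.

313 kPa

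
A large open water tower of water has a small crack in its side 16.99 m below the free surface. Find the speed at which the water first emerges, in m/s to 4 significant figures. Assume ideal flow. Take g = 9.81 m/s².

18.26 m/s

Torricelli's result v = √(2gh) gives v = √(2·9.81·16.99) = 18.26 m/s.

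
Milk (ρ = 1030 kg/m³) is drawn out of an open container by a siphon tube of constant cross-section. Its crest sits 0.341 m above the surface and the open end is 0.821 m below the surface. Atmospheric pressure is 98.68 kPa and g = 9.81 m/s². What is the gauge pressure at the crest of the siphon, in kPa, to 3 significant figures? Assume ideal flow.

-11.7 kPa

From the surface to the outlet (both open to atmosphere, surface at rest): v = √(2g·h_out) = √(2·9.81·0.821) = 4.01 m/s.
Continuity keeps v the same throughout the tube; from surface to crest, P_atm + 0 = P_top + ½ρv² + ρg·h_top.
P_top = 98680 − ½·1030·4.01² − 1030·9.81·0.341 = 86900 Pa. So P_gauge = P_top − P_atm = -11700 Pa.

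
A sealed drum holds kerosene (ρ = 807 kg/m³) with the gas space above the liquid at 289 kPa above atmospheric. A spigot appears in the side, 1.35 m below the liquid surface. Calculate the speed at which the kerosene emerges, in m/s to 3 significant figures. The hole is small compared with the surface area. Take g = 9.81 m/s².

Take point 1 at the surface (v₁ ≈ 0) and point 2 at the hole (at atmospheric pressure). Bernoulli: P₁ + ρg h = P_atm + ½ρv₂².
With P₁ − P_atm = 289000 Pa, v₂ = √(2gh + 2ΔP/ρ) = √(2·9.81·1.35 + 2·289000/807) = 27.3 m/s.

v = 27.3 m/s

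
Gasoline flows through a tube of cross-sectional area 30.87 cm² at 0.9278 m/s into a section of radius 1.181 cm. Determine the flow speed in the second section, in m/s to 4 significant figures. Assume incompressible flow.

Continuity gives A₁v₁ = A₂v₂, so v₂ = (30.87 cm²)/(4.382 cm²) × 0.9278 m/s = 6.536 m/s.

6.536 m/s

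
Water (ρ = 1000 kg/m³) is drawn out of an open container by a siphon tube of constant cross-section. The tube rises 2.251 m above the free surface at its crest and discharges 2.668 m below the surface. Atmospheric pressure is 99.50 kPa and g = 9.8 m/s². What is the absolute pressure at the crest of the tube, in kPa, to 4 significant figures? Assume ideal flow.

The outlet speed comes from Torricelli: v = √(2g·2.668) = 7.231 m/s.
With constant cross-section the crest speed equals v; applying Bernoulli from the surface up to the crest, P_top = P_atm − ½ρv² − ρg·h_top.
P_top = 99500 − ½·1000·7.231² − 1000·9.8·2.251 = 51290 Pa.

P_top ≈ 51.29 kPa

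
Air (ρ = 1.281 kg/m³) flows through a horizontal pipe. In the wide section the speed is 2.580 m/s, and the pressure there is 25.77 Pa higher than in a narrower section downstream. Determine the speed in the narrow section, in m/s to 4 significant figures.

Horizontal Bernoulli: P₁ + ½ρv₁² = P₂ + ½ρv₂², so v₂² = v₁² + 2(P₁ − P₂)/ρ.
v₂ = √(2.580² + 2·25.77/1.281) = √(6.656 + 40.23) = 6.848 m/s.

v₂ ≈ 6.848 m/s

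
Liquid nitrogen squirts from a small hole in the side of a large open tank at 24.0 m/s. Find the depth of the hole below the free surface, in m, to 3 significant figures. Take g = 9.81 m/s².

29.4 m

Torricelli: v = √(2gh), so h = v²/(2g).
h = 24.0²/(2·9.81) = 576/19.62 = 29.4 m.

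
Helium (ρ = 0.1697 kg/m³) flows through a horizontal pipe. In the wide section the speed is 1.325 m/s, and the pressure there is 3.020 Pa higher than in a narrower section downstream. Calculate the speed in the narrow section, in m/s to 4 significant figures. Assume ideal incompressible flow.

v₂ ≈ 6.111 m/s

Horizontal Bernoulli: P₁ + ½ρv₁² = P₂ + ½ρv₂², so v₂² = v₁² + 2(P₁ − P₂)/ρ.
v₂ = √(1.325² + 2·3.020/0.1697) = √(1.756 + 35.59) = 6.111 m/s.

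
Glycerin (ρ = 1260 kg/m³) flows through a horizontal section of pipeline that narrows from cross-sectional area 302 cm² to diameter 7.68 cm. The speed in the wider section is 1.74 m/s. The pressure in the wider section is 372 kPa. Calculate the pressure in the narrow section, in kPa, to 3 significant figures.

Continuity gives A₁v₁ = A₂v₂, so v₂ = (302 cm²)/(46.3 cm²) × 1.74 m/s = 11.3 m/s.
Along the horizontal streamline, P + ½ρv² is constant.
P₂ = P₁ − ½ρ(v₂² − v₁²) = 372000 − ½·1260·(11.3² − 1.74²) = 372000 − 79200 = 293000 Pa.

P₂ = 293 kPa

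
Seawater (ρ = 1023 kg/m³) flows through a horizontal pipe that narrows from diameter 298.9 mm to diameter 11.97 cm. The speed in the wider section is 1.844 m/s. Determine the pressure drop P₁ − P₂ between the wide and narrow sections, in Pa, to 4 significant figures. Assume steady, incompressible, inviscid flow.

ΔP = 65880 Pa

Mass conservation (A₁v₁ = A₂v₂) gives v₂ = 1.844 × 701.7/112.5 = 11.50 m/s.
Along the horizontal streamline, P + ½ρv² is constant.
P₁ − P₂ = ½·1023·(11.50² − 1.844²) = ½·1023·128.8 = 65880 Pa.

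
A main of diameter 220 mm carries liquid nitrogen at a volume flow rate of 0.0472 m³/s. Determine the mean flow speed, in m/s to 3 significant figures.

Q = 0.0472 m³/s = 0.0472 m³/s.
v = Q/A = 0.0472 / 0.0380 = 1.24 m/s.

v ≈ 1.24 m/s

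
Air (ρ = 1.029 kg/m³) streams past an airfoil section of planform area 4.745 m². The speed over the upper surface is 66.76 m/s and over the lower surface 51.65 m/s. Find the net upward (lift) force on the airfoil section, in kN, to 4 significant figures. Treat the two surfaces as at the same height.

From P + ½ρv² = const at equal height, P_low − P_up = ½ρ(v_up² − v_low²).
ΔP = ½·1.029·(66.76² − 51.65²) = 920.5 Pa.
Lift = ΔP · A = 920.5 × 4.745 = 4368 N.

4.368 kN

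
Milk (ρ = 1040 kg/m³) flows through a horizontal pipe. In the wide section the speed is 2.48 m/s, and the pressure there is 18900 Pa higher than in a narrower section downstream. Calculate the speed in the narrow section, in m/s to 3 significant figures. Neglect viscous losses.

Horizontal Bernoulli: P₁ + ½ρv₁² = P₂ + ½ρv₂², so v₂² = v₁² + 2(P₁ − P₂)/ρ.
v₂ = √(2.48² + 2·18900/1040) = √(6.15 + 36.3) = 6.52 m/s.

6.52 m/s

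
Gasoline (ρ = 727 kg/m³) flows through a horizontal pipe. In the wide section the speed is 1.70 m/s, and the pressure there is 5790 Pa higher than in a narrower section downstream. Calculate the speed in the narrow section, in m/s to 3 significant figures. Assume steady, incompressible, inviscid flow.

v₂ ≈ 4.34 m/s

Along the level pipe P + ½ρv² is conserved, hence v₂² = v₁² + 2(P₁ − P₂)/ρ.
v₂ = √(1.70² + 2·5790/727) = √(2.89 + 15.9) = 4.34 m/s.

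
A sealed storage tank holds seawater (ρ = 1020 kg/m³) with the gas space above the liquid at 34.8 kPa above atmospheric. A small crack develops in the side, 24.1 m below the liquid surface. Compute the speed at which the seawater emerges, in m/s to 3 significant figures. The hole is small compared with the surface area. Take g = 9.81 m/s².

Take point 1 at the surface (v₁ ≈ 0) and point 2 at the hole (at atmospheric pressure). Bernoulli: P₁ + ρg h = P_atm + ½ρv₂².
With P₁ − P_atm = 34800 Pa, v₂ = √(2gh + 2ΔP/ρ) = √(2·9.81·24.1 + 2·34800/1020) = 23.3 m/s.

23.3 m/s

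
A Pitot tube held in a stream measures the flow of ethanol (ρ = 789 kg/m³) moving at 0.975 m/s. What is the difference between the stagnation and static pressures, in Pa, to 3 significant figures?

Bernoulli between the free stream and the stagnation point: ½ρv² = P_stag − P_static.
ΔP = ½·789·0.975² = 375 Pa.

ΔP = 375 Pa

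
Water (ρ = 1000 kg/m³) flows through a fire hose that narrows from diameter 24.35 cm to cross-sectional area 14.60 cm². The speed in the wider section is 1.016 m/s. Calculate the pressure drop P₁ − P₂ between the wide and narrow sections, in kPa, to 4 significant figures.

Mass conservation (A₁v₁ = A₂v₂) gives v₂ = 1.016 × 465.7/14.60 = 32.41 m/s.
With no height change, Bernoulli's equation is P₁ + ½ρv₁² = P₂ + ½ρv₂².
P₁ − P₂ = ½·1000·(32.41² − 1.016²) = ½·1000·1049 = 524600 Pa.

524.6 kPa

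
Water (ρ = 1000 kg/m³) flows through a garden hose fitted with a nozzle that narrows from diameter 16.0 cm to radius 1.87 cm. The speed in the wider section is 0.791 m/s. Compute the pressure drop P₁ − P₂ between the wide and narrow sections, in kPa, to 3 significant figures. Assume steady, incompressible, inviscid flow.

104 kPa

Continuity gives A₁v₁ = A₂v₂, so v₂ = (201 cm²)/(11.0 cm²) × 0.791 m/s = 14.5 m/s.
With no height change, Bernoulli's equation is P₁ + ½ρv₁² = P₂ + ½ρv₂².
P₁ − P₂ = ½·1000·(14.5² − 0.791²) = ½·1000·209 = 104000 Pa.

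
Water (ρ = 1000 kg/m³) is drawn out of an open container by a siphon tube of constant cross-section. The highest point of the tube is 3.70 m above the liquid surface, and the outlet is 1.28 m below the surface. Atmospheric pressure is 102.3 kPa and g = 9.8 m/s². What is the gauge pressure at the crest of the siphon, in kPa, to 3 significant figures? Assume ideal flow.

The outlet speed comes from Torricelli: v = √(2g·1.28) = 5.01 m/s.
With constant cross-section the crest speed equals v; applying Bernoulli from the surface up to the crest, P_top = P_atm − ½ρv² − ρg·h_top.
P_top = 102300 − ½·1000·5.01² − 1000·9.8·3.70 = 53500 Pa. So P_gauge = P_top − P_atm = -48800 Pa.

P_gauge ≈ -48.8 kPa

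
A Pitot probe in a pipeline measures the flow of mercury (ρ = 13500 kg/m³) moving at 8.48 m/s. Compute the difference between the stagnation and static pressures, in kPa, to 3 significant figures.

ΔP ≈ 485 kPa

The dynamic pressure equals the rise in static pressure at the stagnation point: ΔP = ½ρv².
ΔP = ½·13500·8.48² = 485000 Pa.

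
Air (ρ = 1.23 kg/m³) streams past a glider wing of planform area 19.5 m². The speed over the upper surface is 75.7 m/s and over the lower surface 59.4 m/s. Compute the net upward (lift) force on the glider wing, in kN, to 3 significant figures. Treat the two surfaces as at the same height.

26.4 kN

With equal heights on the two surfaces, Bernoulli gives P_lower − P_upper = ½ρ(v_upper² − v_lower²).
ΔP = ½·1.23·(75.7² − 59.4²) = 1350 Pa.
Lift = ΔP · A = 1350 × 19.5 = 26400 N.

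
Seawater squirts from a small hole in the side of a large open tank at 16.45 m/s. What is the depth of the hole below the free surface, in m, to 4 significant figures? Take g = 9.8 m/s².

Inverting v = √(2gh) gives h = v² / 2g.
h = 16.45²/(2·9.8) = 270.6/19.60 = 13.81 m.

h ≈ 13.81 m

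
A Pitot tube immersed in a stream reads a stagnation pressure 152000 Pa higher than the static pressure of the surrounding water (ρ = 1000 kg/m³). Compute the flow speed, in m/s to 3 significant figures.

Bernoulli between the free stream and the stagnation point: ½ρv² = P_stag − P_static.
v = √(2ΔP/ρ) = √(2·152000/1000) = 17.4 m/s.

v ≈ 17.4 m/s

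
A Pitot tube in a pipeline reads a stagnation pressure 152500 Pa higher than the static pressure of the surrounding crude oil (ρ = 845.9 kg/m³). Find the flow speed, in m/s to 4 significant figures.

The dynamic pressure equals the rise in static pressure at the stagnation point: ΔP = ½ρv².
v = √(2ΔP/ρ) = √(2·152500/845.9) = 18.99 m/s.

v ≈ 18.99 m/s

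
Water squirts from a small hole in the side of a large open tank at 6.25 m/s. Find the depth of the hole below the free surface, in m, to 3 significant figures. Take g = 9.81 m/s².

h = 1.99 m

Torricelli: v = √(2gh), so h = v²/(2g).
h = 6.25²/(2·9.81) = 39.1/19.62 = 1.99 m.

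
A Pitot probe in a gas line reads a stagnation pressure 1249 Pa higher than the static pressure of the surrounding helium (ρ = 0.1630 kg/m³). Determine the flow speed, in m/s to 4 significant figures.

v ≈ 123.8 m/s

At the stagnation point the flow is brought to rest, so Bernoulli gives P_stag − P_static = ½ρv².
v = √(2ΔP/ρ) = √(2·1249/0.1630) = 123.8 m/s.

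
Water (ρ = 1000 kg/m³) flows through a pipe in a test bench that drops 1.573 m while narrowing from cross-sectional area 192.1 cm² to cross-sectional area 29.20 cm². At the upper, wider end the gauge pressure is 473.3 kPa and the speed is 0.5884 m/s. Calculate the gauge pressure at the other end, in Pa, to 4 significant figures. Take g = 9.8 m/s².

By continuity, v₂ = v₁·A₁/A₂ = 0.5884·(192.1/29.20) = 3.871 m/s.
Bernoulli: P₁ + ½ρv₁² + ρg h₁ = P₂ + ½ρv₂² + ρg h₂, so P₂ = P₁ + ½ρ(v₁² − v₂²) − ρg(h₂ − h₁).
P₂ = 473300 + ½·1000·(0.5884² − 3.871²) − 1000·9.8·(−1.573) = 473300 + (-7319) − (-15420) = 481400 Pa.

P₂ ≈ 481400 Pa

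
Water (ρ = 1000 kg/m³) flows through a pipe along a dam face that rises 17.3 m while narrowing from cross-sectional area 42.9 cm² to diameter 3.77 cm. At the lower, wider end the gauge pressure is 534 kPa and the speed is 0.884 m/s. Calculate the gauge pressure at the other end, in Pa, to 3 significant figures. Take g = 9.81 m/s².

P₂ = 359000 Pa

Mass conservation (A₁v₁ = A₂v₂) gives v₂ = 0.884 × 42.9/11.2 = 3.40 m/s.
Applying Bernoulli between the two ends and solving for P₂: P₂ = P₁ + ½ρ(v₁² − v₂²) − ρgΔh.
P₂ = 534000 + ½·1000·(0.884² − 3.40²) − 1000·9.81·(+17.3) = 534000 + (-5380) − (170000) = 359000 Pa.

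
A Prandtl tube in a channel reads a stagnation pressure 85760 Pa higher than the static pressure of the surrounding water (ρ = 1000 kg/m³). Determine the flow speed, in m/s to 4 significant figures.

13.10 m/s

At the stagnation point the flow is brought to rest, so Bernoulli gives P_stag − P_static = ½ρv².
v = √(2ΔP/ρ) = √(2·85760/1000) = 13.10 m/s.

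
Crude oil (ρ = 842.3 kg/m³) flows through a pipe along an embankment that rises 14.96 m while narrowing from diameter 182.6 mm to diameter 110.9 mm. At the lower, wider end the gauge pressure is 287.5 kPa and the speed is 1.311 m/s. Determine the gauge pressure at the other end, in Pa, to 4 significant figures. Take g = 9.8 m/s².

Continuity gives A₁v₁ = A₂v₂, so v₂ = (261.9 cm²)/(96.59 cm²) × 1.311 m/s = 3.554 m/s.
Energy conservation along the streamline gives P₂ = P₁ − ½ρ(v₂² − v₁²) − ρg(h₂ − h₁).
P₂ = 287500 + ½·842.3·(1.311² − 3.554²) − 842.3·9.8·(+14.96) = 287500 + (-4596) − (123500) = 159400 Pa.

P₂ ≈ 159400 Pa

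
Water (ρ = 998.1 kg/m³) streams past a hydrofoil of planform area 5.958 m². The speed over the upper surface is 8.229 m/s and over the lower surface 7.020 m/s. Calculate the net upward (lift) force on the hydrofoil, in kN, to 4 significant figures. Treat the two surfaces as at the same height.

F ≈ 54.82 kN

From P + ½ρv² = const at equal height, P_low − P_up = ½ρ(v_up² − v_low²).
ΔP = ½·998.1·(8.229² − 7.020²) = 9201 Pa.
Lift = ΔP · A = 9201 × 5.958 = 54820 N.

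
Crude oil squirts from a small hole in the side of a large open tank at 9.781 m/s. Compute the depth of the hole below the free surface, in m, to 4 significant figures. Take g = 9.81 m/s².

h = 4.876 m

Inverting v = √(2gh) gives h = v² / 2g.
h = 9.781²/(2·9.81) = 95.67/19.62 = 4.876 m.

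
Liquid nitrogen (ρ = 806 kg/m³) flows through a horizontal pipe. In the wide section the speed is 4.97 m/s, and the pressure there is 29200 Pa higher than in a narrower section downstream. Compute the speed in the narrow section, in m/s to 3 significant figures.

v₂ ≈ 9.86 m/s

Horizontal Bernoulli: P₁ + ½ρv₁² = P₂ + ½ρv₂², so v₂² = v₁² + 2(P₁ − P₂)/ρ.
v₂ = √(4.97² + 2·29200/806) = √(24.7 + 72.5) = 9.86 m/s.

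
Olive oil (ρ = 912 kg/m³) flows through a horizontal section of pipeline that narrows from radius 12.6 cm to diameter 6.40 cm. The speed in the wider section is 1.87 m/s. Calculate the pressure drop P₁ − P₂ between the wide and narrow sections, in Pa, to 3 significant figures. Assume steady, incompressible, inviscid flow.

By continuity, v₂ = v₁·A₁/A₂ = 1.87·(499/32.2) = 29.0 m/s.
With no height change, Bernoulli's equation is P₁ + ½ρv₁² = P₂ + ½ρv₂².
P₁ − P₂ = ½·912·(29.0² − 1.87²) = ½·912·837 = 382000 Pa.

382000 Pa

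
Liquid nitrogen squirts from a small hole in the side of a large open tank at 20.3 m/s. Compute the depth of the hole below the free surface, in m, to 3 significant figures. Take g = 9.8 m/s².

Inverting v = √(2gh) gives h = v² / 2g.
h = 20.3²/(2·9.8) = 412/19.60 = 21.0 m.

21.0 m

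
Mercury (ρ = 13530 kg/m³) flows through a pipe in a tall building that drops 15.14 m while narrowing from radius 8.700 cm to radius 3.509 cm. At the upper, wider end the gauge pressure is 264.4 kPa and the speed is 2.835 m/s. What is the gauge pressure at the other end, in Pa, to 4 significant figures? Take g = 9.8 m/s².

By continuity, v₂ = v₁·A₁/A₂ = 2.835·(237.8/38.68) = 17.43 m/s.
Bernoulli: P₁ + ½ρv₁² + ρg h₁ = P₂ + ½ρv₂² + ρg h₂, so P₂ = P₁ + ½ρ(v₁² − v₂²) − ρg(h₂ − h₁).
P₂ = 264400 + ½·13530·(2.835² − 17.43²) − 13530·9.8·(−15.14) = 264400 + (-2000000) − (-2007000) = 271700 Pa.

271700 Pa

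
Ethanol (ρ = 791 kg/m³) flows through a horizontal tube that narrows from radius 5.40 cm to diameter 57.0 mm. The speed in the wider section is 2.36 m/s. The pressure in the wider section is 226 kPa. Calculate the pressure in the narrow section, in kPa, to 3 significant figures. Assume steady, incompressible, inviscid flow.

Continuity gives A₁v₁ = A₂v₂, so v₂ = (91.6 cm²)/(25.5 cm²) × 2.36 m/s = 8.47 m/s.
Bernoulli (h₁ = h₂): P₁ − P₂ = ½ρ(v₂² − v₁²).
P₂ = P₁ − ½ρ(v₂² − v₁²) = 226000 − ½·791·(8.47² − 2.36²) = 226000 − 26200 = 200000 Pa.

P₂ ≈ 200 kPa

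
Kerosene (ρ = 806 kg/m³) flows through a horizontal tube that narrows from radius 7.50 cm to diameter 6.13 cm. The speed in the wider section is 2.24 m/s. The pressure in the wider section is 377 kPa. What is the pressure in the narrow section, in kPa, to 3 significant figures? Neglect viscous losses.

307 kPa

The volume flow rate is constant, so v₂ = (A₁/A₂)v₁ = (177/29.5)·2.24 = 13.4 m/s.
Along the horizontal streamline, P + ½ρv² is constant.
P₂ = P₁ − ½ρ(v₂² − v₁²) = 377000 − ½·806·(13.4² − 2.24²) = 377000 − 70500 = 307000 Pa.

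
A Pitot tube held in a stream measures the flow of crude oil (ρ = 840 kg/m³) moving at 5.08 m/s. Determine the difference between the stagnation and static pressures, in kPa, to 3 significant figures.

10.8 kPa

The dynamic pressure equals the rise in static pressure at the stagnation point: ΔP = ½ρv².
ΔP = ½·840·5.08² = 10800 Pa.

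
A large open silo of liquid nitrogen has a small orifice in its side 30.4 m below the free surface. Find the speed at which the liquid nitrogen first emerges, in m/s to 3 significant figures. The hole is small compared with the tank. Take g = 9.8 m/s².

v = 24.4 m/s

The surface is effectively still and both ends are open, so ½v² = gh and v = √(2·9.8·30.4) = 24.4 m/s.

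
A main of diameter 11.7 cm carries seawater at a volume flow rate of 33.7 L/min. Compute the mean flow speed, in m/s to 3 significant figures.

v ≈ 0.0522 m/s

Q = 33.7 L/min = 0.000562 m³/s.
v = Q/A = 0.000562 / 0.0108 = 0.0522 m/s.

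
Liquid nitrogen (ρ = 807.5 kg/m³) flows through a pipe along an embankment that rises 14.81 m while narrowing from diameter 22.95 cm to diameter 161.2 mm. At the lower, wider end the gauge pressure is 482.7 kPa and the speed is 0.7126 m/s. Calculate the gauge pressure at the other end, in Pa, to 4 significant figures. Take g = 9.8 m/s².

P₂ ≈ 364900 Pa

By continuity, v₂ = v₁·A₁/A₂ = 0.7126·(413.7/204.1) = 1.444 m/s.
Bernoulli: P₁ + ½ρv₁² + ρg h₁ = P₂ + ½ρv₂² + ρg h₂, so P₂ = P₁ + ½ρ(v₁² − v₂²) − ρg(h₂ − h₁).
P₂ = 482700 + ½·807.5·(0.7126² − 1.444²) − 807.5·9.8·(+14.81) = 482700 + (-637.3) − (117200) = 364900 Pa.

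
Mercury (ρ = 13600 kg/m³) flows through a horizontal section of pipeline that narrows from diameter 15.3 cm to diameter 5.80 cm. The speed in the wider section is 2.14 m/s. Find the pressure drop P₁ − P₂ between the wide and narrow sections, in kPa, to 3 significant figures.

By continuity, v₂ = v₁·A₁/A₂ = 2.14·(184/26.4) = 14.9 m/s.
Along the horizontal streamline, P + ½ρv² is constant.
P₁ − P₂ = ½·13600·(14.9² − 2.14²) = ½·13600·217 = 1480000 Pa.

1480 kPa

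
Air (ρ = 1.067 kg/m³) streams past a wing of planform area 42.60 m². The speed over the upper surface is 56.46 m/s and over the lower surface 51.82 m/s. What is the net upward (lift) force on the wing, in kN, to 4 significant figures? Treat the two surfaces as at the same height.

11.42 kN

From P + ½ρv² = const at equal height, P_low − P_up = ½ρ(v_up² − v_low²).
ΔP = ½·1.067·(56.46² − 51.82²) = 268.0 Pa.
Lift = ΔP · A = 268.0 × 42.60 = 11420 N.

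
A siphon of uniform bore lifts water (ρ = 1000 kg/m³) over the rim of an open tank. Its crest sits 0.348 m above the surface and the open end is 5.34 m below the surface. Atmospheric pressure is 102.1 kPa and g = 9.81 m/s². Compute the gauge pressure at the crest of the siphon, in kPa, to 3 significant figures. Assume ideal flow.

From the surface to the outlet (both open to atmosphere, surface at rest): v = √(2g·h_out) = √(2·9.81·5.34) = 10.2 m/s.
With constant cross-section the crest speed equals v; applying Bernoulli from the surface up to the crest, P_top = P_atm − ½ρv² − ρg·h_top.
P_top = 102100 − ½·1000·10.2² − 1000·9.81·0.348 = 46300 Pa. So P_gauge = P_top − P_atm = -55800 Pa.

-55.8 kPa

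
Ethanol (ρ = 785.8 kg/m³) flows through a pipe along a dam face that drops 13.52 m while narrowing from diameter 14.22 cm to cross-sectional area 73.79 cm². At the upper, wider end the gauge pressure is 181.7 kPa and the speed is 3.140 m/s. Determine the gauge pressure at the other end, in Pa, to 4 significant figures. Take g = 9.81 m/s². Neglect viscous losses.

Mass conservation (A₁v₁ = A₂v₂) gives v₂ = 3.140 × 158.8/73.79 = 6.758 m/s.
Bernoulli: P₁ + ½ρv₁² + ρg h₁ = P₂ + ½ρv₂² + ρg h₂, so P₂ = P₁ + ½ρ(v₁² − v₂²) − ρg(h₂ − h₁).
P₂ = 181700 + ½·785.8·(3.140² − 6.758²) − 785.8·9.81·(−13.52) = 181700 + (-14070) − (-104200) = 271900 Pa.

271900 Pa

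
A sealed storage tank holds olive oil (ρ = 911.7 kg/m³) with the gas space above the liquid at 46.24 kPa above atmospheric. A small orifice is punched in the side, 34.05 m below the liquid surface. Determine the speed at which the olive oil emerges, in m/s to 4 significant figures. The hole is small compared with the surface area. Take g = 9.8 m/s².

v = 27.73 m/s

Take point 1 at the surface (v₁ ≈ 0) and point 2 at the hole (at atmospheric pressure). Bernoulli: P₁ + ρg h = P_atm + ½ρv₂².
With P₁ − P_atm = 46240 Pa, v₂ = √(2gh + 2ΔP/ρ) = √(2·9.8·34.05 + 2·46240/911.7) = 27.73 m/s.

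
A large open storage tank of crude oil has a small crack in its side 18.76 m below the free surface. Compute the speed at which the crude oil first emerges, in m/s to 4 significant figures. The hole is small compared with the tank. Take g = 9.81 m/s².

v ≈ 19.19 m/s

Torricelli's result v = √(2gh) gives v = √(2·9.81·18.76) = 19.19 m/s.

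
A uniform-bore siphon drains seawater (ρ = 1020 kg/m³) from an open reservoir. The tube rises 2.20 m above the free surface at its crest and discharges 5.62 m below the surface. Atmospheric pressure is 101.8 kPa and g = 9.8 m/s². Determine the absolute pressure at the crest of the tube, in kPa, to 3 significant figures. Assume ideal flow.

P_top ≈ 23.6 kPa

Bernoulli surface→outlet gives ½v² = g·h_out, so v = √(2·9.8·5.62) = 10.5 m/s.
With constant cross-section the crest speed equals v; applying Bernoulli from the surface up to the crest, P_top = P_atm − ½ρv² − ρg·h_top.
P_top = 101800 − ½·1020·10.5² − 1020·9.8·2.20 = 23600 Pa.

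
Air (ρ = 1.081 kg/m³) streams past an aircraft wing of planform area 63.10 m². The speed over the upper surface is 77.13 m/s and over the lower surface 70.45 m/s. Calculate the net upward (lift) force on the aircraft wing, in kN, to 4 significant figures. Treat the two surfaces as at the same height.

F ≈ 33.62 kN

With equal heights on the two surfaces, Bernoulli gives P_lower − P_upper = ½ρ(v_upper² − v_lower²).
ΔP = ½·1.081·(77.13² − 70.45²) = 532.8 Pa.
Lift = ΔP · A = 532.8 × 63.10 = 33620 N.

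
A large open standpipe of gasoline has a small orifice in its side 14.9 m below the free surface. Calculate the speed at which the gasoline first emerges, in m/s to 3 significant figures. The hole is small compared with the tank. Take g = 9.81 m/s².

v ≈ 17.1 m/s

Torricelli's result v = √(2gh) gives v = √(2·9.81·14.9) = 17.1 m/s.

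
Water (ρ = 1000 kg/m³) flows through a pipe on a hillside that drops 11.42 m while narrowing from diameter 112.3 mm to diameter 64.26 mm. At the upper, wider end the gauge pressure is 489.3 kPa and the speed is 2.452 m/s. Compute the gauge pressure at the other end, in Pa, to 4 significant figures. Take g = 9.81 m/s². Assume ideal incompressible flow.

The volume flow rate is constant, so v₂ = (A₁/A₂)v₁ = (99.05/32.43)·2.452 = 7.489 m/s.
Bernoulli: P₁ + ½ρv₁² + ρg h₁ = P₂ + ½ρv₂² + ρg h₂, so P₂ = P₁ + ½ρ(v₁² − v₂²) − ρg(h₂ − h₁).
P₂ = 489300 + ½·1000·(2.452² − 7.489²) − 1000·9.81·(−11.42) = 489300 + (-25030) − (-112000) = 576300 Pa.

576300 Pa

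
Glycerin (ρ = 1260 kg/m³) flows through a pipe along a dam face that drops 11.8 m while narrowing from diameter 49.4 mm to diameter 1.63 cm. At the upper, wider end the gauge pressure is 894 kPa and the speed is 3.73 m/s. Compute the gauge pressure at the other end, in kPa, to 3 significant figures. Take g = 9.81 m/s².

Continuity gives A₁v₁ = A₂v₂, so v₂ = (19.2 cm²)/(2.09 cm²) × 3.73 m/s = 34.3 m/s.
Bernoulli: P₁ + ½ρv₁² + ρg h₁ = P₂ + ½ρv₂² + ρg h₂, so P₂ = P₁ + ½ρ(v₁² − v₂²) − ρg(h₂ − h₁).
P₂ = 894000 + ½·1260·(3.73² − 34.3²) − 1260·9.81·(−11.8) = 894000 + (-731000) − (-146000) = 309000 Pa.

P₂ = 309 kPa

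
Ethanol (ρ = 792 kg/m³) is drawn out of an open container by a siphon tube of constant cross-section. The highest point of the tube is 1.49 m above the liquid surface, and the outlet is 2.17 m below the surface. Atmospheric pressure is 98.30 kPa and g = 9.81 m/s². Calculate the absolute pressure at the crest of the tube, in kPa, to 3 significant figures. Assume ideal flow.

The outlet speed comes from Torricelli: v = √(2g·2.17) = 6.52 m/s.
The bore is uniform, so the speed at the crest is the same v. Bernoulli surface→crest: P_atm = P_top + ½ρv² + ρg·h_top.
P_top = 98300 − ½·792·6.52² − 792·9.81·1.49 = 69900 Pa.

69.9 kPa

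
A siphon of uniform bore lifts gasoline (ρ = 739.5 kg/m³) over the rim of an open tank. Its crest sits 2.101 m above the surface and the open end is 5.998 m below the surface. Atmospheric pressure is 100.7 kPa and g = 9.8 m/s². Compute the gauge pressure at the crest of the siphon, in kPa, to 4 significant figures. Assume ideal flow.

-58.69 kPa

From the surface to the outlet (both open to atmosphere, surface at rest): v = √(2g·h_out) = √(2·9.8·5.998) = 10.84 m/s.
Continuity keeps v the same throughout the tube; from surface to crest, P_atm + 0 = P_top + ½ρv² + ρg·h_top.
P_top = 100700 − ½·739.5·10.84² − 739.5·9.8·2.101 = 42010 Pa. So P_gauge = P_top − P_atm = -58690 Pa.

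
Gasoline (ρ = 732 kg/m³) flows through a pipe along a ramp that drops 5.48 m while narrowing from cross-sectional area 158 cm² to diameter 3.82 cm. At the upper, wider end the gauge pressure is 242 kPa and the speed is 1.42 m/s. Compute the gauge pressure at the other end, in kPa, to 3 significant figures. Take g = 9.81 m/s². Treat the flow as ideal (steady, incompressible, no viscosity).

P₂ ≈ 142 kPa

Continuity gives A₁v₁ = A₂v₂, so v₂ = (158 cm²)/(11.5 cm²) × 1.42 m/s = 19.6 m/s.
Bernoulli: P₁ + ½ρv₁² + ρg h₁ = P₂ + ½ρv₂² + ρg h₂, so P₂ = P₁ + ½ρ(v₁² − v₂²) − ρg(h₂ − h₁).
P₂ = 242000 + ½·732·(1.42² − 19.6²) − 732·9.81·(−5.48) = 242000 + (-140000) − (-39400) = 142000 Pa.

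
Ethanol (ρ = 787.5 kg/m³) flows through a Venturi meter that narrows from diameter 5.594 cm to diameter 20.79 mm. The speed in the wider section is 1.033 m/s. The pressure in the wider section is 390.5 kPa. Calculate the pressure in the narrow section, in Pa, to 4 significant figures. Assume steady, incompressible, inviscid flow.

P₂ = 368900 Pa

The volume flow rate is constant, so v₂ = (A₁/A₂)v₁ = (24.58/3.395)·1.033 = 7.479 m/s.
The pipe is horizontal, so Bernoulli reduces to P₁ + ½ρv₁² = P₂ + ½ρv₂².
P₂ = P₁ − ½ρ(v₂² − v₁²) = 390500 − ½·787.5·(7.479² − 1.033²) = 390500 − 21600 = 368900 Pa.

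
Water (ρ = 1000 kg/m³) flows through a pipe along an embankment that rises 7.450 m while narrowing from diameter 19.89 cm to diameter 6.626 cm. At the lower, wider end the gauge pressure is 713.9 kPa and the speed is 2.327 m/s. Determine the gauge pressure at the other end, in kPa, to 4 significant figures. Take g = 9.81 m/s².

P₂ = 423.7 kPa

By continuity, v₂ = v₁·A₁/A₂ = 2.327·(310.7/34.48) = 20.97 m/s.
Energy conservation along the streamline gives P₂ = P₁ − ½ρ(v₂² − v₁²) − ρg(h₂ − h₁).
P₂ = 713900 + ½·1000·(2.327² − 20.97²) − 1000·9.81·(+7.450) = 713900 + (-217100) − (73080) = 423700 Pa.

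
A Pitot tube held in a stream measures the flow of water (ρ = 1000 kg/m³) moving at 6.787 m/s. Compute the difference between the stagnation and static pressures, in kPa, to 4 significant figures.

At the stagnation point the flow is brought to rest, so Bernoulli gives P_stag − P_static = ½ρv².
ΔP = ½·1000·6.787² = 23030 Pa.

ΔP = 23.03 kPa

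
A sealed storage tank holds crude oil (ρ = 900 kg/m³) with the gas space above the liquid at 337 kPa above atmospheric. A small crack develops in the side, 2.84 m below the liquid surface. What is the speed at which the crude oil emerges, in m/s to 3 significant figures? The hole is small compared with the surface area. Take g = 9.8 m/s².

v ≈ 28.4 m/s

Take point 1 at the surface (v₁ ≈ 0) and point 2 at the hole (at atmospheric pressure). Bernoulli: P₁ + ρg h = P_atm + ½ρv₂².
With P₁ − P_atm = 337000 Pa, v₂ = √(2gh + 2ΔP/ρ) = √(2·9.8·2.84 + 2·337000/900) = 28.4 m/s.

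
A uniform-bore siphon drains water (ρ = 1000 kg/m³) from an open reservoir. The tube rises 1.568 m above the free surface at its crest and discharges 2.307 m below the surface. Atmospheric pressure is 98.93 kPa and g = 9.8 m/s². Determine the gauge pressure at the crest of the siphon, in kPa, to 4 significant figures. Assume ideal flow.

The outlet speed comes from Torricelli: v = √(2g·2.307) = 6.724 m/s.
Continuity keeps v the same throughout the tube; from surface to crest, P_atm + 0 = P_top + ½ρv² + ρg·h_top.
P_top = 98930 − ½·1000·6.724² − 1000·9.8·1.568 = 60950 Pa. So P_gauge = P_top − P_atm = -37980 Pa.

P_gauge ≈ -37.98 kPa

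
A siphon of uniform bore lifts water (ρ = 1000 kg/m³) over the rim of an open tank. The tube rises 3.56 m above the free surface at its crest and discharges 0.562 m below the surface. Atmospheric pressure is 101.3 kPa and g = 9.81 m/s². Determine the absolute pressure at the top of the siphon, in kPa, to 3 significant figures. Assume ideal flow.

P_top = 60.9 kPa

Bernoulli surface→outlet gives ½v² = g·h_out, so v = √(2·9.81·0.562) = 3.32 m/s.
Continuity keeps v the same throughout the tube; from surface to crest, P_atm + 0 = P_top + ½ρv² + ρg·h_top.
P_top = 101300 − ½·1000·3.32² − 1000·9.81·3.56 = 60900 Pa.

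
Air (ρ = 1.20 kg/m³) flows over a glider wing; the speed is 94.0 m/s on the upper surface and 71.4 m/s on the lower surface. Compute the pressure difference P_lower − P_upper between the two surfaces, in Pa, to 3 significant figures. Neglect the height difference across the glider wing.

With negligible Δh, P + ½ρv² is constant, so P_low − P_up = ½ρ(v_up² − v_low²).
ΔP = ½·1.20·(94.0² − 71.4²) = 2240 Pa.

2240 Pa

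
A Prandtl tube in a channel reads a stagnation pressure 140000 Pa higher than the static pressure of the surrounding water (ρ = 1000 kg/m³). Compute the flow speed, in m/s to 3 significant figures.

Bernoulli between the free stream and the stagnation point: ½ρv² = P_stag − P_static.
v = √(2ΔP/ρ) = √(2·140000/1000) = 16.7 m/s.

v ≈ 16.7 m/s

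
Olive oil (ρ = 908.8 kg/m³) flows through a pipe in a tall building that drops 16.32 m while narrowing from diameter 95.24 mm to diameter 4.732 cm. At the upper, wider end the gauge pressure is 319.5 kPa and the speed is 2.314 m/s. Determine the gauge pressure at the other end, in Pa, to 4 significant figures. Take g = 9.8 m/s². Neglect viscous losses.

By continuity, v₂ = v₁·A₁/A₂ = 2.314·(71.24/17.59) = 9.374 m/s.
Energy conservation along the streamline gives P₂ = P₁ − ½ρ(v₂² − v₁²) − ρg(h₂ − h₁).
P₂ = 319500 + ½·908.8·(2.314² − 9.374²) − 908.8·9.8·(−16.32) = 319500 + (-37490) − (-145300) = 427400 Pa.

P₂ ≈ 427400 Pa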